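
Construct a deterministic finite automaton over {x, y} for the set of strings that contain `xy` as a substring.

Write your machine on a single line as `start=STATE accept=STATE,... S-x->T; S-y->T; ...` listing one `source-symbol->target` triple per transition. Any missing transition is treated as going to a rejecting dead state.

start=s0; accept=s2; s0-x->s1; s0-y->s0; s1-x->s1; s1-y->s2; s2-x->s2; s2-y->s2

Track how much of `xy` has been matched so far: state s0 is no progress, s2 is the absorbing accept state reached once `xy` has occurred. Intermediate states record partial matches; on a mismatch, fall back to the longest reusable overlap.
3 states suffice.
        x   y  
>  s0   s1  s0 
   s1   s1  s2 
 * s2   s2  s2 
(> = start, * = accepting)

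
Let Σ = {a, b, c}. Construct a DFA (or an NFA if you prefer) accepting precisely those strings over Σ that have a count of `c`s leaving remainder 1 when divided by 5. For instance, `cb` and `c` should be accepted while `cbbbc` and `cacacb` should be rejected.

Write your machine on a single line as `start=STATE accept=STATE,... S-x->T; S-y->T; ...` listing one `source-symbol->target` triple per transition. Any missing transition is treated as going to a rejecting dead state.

start=s0; accept=s1; s0-a->s0; s0-b->s0; s0-c->s1; s1-a->s1; s1-b->s1; s1-c->s2; s2-a->s2; s2-b->s2; s2-c->s3; s3-a->s3; s3-b->s3; s3-c->s4; s4-a->s4; s4-b->s4; s4-c->s0

The only thing that matters is how many `c`s have appeared, reduced mod 5. Use one state per residue: s0 for 0, …, s4 for 4. Reading `c` moves to the next residue; anything else stays put. s1 is accepting.
        a   b   c  
>  s0   s0  s0  s1 
 * s1   s1  s1  s2 
   s2   s2  s2  s3 
   s3   s3  s3  s4 
   s4   s4  s4  s0 
(> = start, * = accepting)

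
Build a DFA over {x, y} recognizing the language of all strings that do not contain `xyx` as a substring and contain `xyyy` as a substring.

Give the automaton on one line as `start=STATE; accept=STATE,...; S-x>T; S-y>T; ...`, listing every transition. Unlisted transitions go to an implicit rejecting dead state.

Run two small machines in parallel and take their product. One (4 states) tracks partial matches of the forbidden pattern `xyx`; the other (5 states) tracks whether and how much of `xyyy` has been seen. Each combined state is a pair, one component from each; accept when both components accept. Minimizing collapses redundant product states.
8 states suffice.
        x   y  
>  S0   S1  S0 
   S1   S1  S2 
   S2   S3  S4 
   S3   S3  S3 
   S4   S1  S5 
 * S5   S6  S5 
 * S6   S6  S7 
 * S7   S3  S5 
(> = start, * = accepting)

start=S0; accept=S5,S6,S7; S0-x>S1; S0-y>S0; S1-x>S1; S1-y>S2; S2-x>S3; S2-y>S4; S3-x>S3; S3-y>S3; S4-x>S1; S4-y>S5; S5-x>S6; S5-y>S5; S6-x>S6; S6-y>S7; S7-x>S3; S7-y>S5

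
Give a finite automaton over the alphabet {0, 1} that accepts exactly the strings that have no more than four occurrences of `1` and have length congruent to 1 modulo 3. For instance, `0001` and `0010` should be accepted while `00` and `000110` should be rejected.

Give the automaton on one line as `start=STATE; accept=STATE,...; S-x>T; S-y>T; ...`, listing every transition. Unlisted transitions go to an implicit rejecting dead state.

start=A; accept=B,C,J,K,L; A-0>B; A-1>C; B-0>D; B-1>E; C-0>E; C-1>F; D-0>A; D-1>G; E-0>G; E-1>H; F-0>H; F-1>I; G-0>C; G-1>J; H-0>J; H-1>K; I-0>K; I-1>L; J-0>F; J-1>M; K-0>M; K-1>N; L-0>N; L-1>O; M-0>I; M-1>P; N-0>P; N-1>Q; O-0>Q; O-1>Q; P-0>L; P-1>R; Q-0>R; Q-1>R; R-0>O; R-1>O

Handle the two conditions separately and then intersect. The first has 6 states tracking the count of `1`s, saturating at 5; the second has 3 states tracking the input length modulo 3. A product state is a pair (one from each), accepting exactly when both do.
       0  1 
>  A   B  C 
 * B   D  E 
 * C   E  F 
   D   A  G 
   E   G  H 
   F   H  I 
   G   C  J 
   H   J  K 
   I   K  L 
 * J   F  M 
 * K   M  N 
 * L   N  O 
   M   I  P 
   N   P  Q 
   O   Q  Q 
   P   L  R 
   Q   R  R 
   R   O  O 
(> = start, * = accepting)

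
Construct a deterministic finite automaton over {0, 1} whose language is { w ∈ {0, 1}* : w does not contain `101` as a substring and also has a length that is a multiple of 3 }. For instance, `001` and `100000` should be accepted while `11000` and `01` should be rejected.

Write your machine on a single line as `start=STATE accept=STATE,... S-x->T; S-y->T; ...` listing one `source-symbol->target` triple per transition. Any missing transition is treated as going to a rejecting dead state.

Run two small machines in parallel and take their product. One (4 states) tracks partial matches of the forbidden pattern `101`; the other (3 states) tracks the input length modulo 3. Each combined state is a pair, one component from each; accept when both components accept. Minimizing collapses redundant product states.
With 10 states:
       0  1 
>* A   B  C 
   B   D  E 
   C   F  E 
   D   A  G 
   E   H  G 
   F   A  I 
 * G   J  C 
 * H   B  I 
   I   I  I 
   J   D  I 
(> = start, * = accepting)

start=A; accept=A,G,H; A-0->B; A-1->C; B-0->D; B-1->E; C-0->F; C-1->E; D-0->A; D-1->G; E-0->H; E-1->G; F-0->A; F-1->I; G-0->J; G-1->C; H-0->B; H-1->I; I-0->I; I-1->I; J-0->D; J-1->I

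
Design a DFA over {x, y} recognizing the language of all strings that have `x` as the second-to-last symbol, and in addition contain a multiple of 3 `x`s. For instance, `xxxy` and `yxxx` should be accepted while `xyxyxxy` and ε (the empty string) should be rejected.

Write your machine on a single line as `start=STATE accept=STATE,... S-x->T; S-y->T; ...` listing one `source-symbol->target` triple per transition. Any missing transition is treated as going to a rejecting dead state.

start=q0; accept=q3,q5; q0-x->q1; q0-y->q0; q1-x->q2; q1-y->q1; q2-x->q3; q2-y->q4; q3-x->q1; q3-y->q5; q4-x->q6; q4-y->q4; q5-x->q1; q5-y->q0; q6-x->q1; q6-y->q5

Build one automaton per condition and run them in lockstep. One (7 states) tracks the last 2 symbols read; the other (3 states) tracks the count of `x`s modulo 3. Each combined state is a pair, one component from each; accept when both components accept. Equivalent product states are then merged.
With 7 states:
        x   y  
>  q0   q1  q0 
   q1   q2  q1 
   q2   q3  q4 
 * q3   q1  q5 
   q4   q6  q4 
 * q5   q1  q0 
   q6   q1  q5 
(> = start, * = accepting)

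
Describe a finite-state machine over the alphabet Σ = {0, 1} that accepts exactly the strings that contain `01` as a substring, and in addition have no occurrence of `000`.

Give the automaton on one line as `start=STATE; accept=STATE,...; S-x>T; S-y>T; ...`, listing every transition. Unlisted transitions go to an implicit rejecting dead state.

start=S0; accept=S3,S5,S7; S0-0>S1; S0-1>S0; S1-0>S2; S1-1>S3; S2-0>S4; S2-1>S3; S3-0>S5; S3-1>S3; S4-0>S4; S4-1>S6; S5-0>S7; S5-1>S3; S6-0>S6; S6-1>S6; S7-0>S6; S7-1>S3

Run two small machines in parallel and take their product. One (3 states) tracks whether and how much of `01` has been seen; the other (4 states) tracks partial matches of the forbidden pattern `000`. Each combined state is a pair, one component from each; accept when both components accept.
An 8-state machine:
        0   1  
>  S0   S1  S0 
   S1   S2  S3 
   S2   S4  S3 
 * S3   S5  S3 
   S4   S4  S6 
 * S5   S7  S3 
   S6   S6  S6 
 * S7   S6  S3 
(> = start, * = accepting)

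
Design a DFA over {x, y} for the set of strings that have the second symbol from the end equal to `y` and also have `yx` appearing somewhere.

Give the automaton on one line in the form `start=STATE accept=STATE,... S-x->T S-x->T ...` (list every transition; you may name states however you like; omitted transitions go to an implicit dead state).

start=q0 accept=q2,q5 q0-x->q0 q0-y->q1 q1-x->q2 q1-y->q1 q2-x->q3 q2-y->q4 q3-x->q3 q3-y->q4 q4-x->q2 q4-y->q5 q5-x->q2 q5-y->q5

Handle the two conditions separately and then intersect. One (7 states) tracks the last 2 symbols read; the other (3 states) tracks whether and how much of `yx` has been seen. Each combined state is a pair, one component from each; accept when both components accept. After merging equivalent states the machine shrinks.
6 states suffice.
        x   y  
>  q0   q0  q1 
   q1   q2  q1 
 * q2   q3  q4 
   q3   q3  q4 
   q4   q2  q5 
 * q5   q2  q5 
(> = start, * = accepting)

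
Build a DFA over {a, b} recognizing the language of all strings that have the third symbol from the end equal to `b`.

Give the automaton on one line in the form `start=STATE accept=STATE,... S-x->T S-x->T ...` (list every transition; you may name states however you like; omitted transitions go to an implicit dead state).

start=s0 accept=s11,s12,s13,s14 s0-a->s1 s0-b->s2 s1-a->s3 s1-b->s4 s2-a->s5 s2-b->s6 s3-a->s7 s3-b->s8 s4-a->s9 s4-b->s10 s5-a->s11 s5-b->s12 s6-a->s13 s6-b->s14 s7-a->s7 s7-b->s8 s8-a->s9 s8-b->s10 s9-a->s11 s9-b->s12 s10-a->s13 s10-b->s14 s11-a->s7 s11-b->s8 s12-a->s9 s12-b->s10 s13-a->s11 s13-b->s12 s14-a->s13 s14-b->s14

Because acceptance depends on a position counted from the end, the machine has to buffer the most recent 3 symbols. Make each state the string of the last up-to-3 symbols read; on input `x` shift the window left and append `x`. Accept when the buffered window has length 3 and begins with `b`.
With 15 states:
          a    b  
>  s0     s1   s2 
   s1     s3   s4 
   s2     s5   s6 
   s3     s7   s8 
   s4     s9  s10 
   s5    s11  s12 
   s6    s13  s14 
   s7     s7   s8 
   s8     s9  s10 
   s9    s11  s12 
   s10   s13  s14 
 * s11    s7   s8 
 * s12    s9  s10 
 * s13   s11  s12 
 * s14   s13  s14 
(> = start, * = accepting)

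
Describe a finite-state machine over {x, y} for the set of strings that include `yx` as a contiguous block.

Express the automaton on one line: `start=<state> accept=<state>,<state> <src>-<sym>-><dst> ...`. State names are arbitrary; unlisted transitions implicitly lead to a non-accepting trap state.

start=s0 accept=s2 s0-x->s0 s0-y->s1 s1-x->s2 s1-y->s1 s2-x->s2 s2-y->s2

States s0..s1 record the length of the longest prefix of `yx` that matches the current input suffix. Reaching s2 means `yx` has been seen, and we stay there forever. Accept from s2.
With 3 states:
        x   y  
>  s0   s0  s1 
   s1   s2  s1 
 * s2   s2  s2 
(> = start, * = accepting)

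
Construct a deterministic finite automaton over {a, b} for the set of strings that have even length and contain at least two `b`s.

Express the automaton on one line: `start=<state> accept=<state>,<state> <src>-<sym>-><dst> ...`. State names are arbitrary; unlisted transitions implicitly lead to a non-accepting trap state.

start=q0 accept=q4,q7 q0-a->q1 q0-b->q2 q1-a->q0 q1-b->q3 q2-a->q3 q2-b->q4 q3-a->q2 q3-b->q5 q4-a->q5 q4-b->q6 q5-a->q4 q5-b->q7 q6-a->q7 q6-b->q7 q7-a->q6 q7-b->q6

Handle the two conditions separately and then intersect. The first has 2 states tracking the input length modulo 2; the second has 4 states tracking the count of `b`s, saturating at 3. A product state is a pair (one from each), accepting exactly when both do.
8 states suffice.
        a   b  
>  q0   q1  q2 
   q1   q0  q3 
   q2   q3  q4 
   q3   q2  q5 
 * q4   q5  q6 
   q5   q4  q7 
   q6   q7  q7 
 * q7   q6  q6 
(> = start, * = accepting)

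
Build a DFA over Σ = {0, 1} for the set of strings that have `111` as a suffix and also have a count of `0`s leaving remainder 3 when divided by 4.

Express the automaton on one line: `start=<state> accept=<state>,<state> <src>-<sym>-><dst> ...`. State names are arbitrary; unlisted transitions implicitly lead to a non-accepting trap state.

start=q0 accept=q6 q0-0->q1 q0-1->q0 q1-0->q2 q1-1->q1 q2-0->q3 q2-1->q2 q3-0->q0 q3-1->q4 q4-0->q0 q4-1->q5 q5-0->q0 q5-1->q6 q6-0->q0 q6-1->q6

Build one automaton per condition and run them in lockstep. One (4 states) tracks how much of the suffix `111` has currently been matched; the other (4 states) tracks the count of `0`s modulo 4. Each combined state is a pair, one component from each; accept when both components accept. After merging equivalent states the machine shrinks.
With 7 states:
        0   1  
>  q0   q1  q0 
   q1   q2  q1 
   q2   q3  q2 
   q3   q0  q4 
   q4   q0  q5 
   q5   q0  q6 
 * q6   q0  q6 
(> = start, * = accepting)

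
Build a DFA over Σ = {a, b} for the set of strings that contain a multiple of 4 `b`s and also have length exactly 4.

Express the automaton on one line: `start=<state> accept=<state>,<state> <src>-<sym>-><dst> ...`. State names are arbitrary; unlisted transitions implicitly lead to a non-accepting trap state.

start=q0 accept=q10 q0-a->q1 q0-b->q2 q1-a->q3 q1-b->q4 q2-a->q4 q2-b->q5 q3-a->q6 q3-b->q7 q4-a->q7 q4-b->q8 q5-a->q8 q5-b->q9 q6-a->q10 q6-b->q11 q7-a->q11 q7-b->q12 q8-a->q12 q8-b->q13 q9-a->q13 q9-b->q10 q10-a->q14 q10-b->q15 q11-a->q15 q11-b->q16 q12-a->q16 q12-b->q17 q13-a->q17 q13-b->q14 q14-a->q14 q14-b->q15 q15-a->q15 q15-b->q16 q16-a->q16 q16-b->q17 q17-a->q17 q17-b->q14

Run two small machines in parallel and take their product. The first has 4 states tracking the count of `b`s modulo 4; the second has 6 states tracking the input length, saturating at 5. A product state is a pair (one from each), accepting exactly when both do.
18 states suffice.
          a    b  
>  q0     q1   q2 
   q1     q3   q4 
   q2     q4   q5 
   q3     q6   q7 
   q4     q7   q8 
   q5     q8   q9 
   q6    q10  q11 
   q7    q11  q12 
   q8    q12  q13 
   q9    q13  q10 
 * q10   q14  q15 
   q11   q15  q16 
   q12   q16  q17 
   q13   q17  q14 
   q14   q14  q15 
   q15   q15  q16 
   q16   q16  q17 
   q17   q17  q14 
(> = start, * = accepting)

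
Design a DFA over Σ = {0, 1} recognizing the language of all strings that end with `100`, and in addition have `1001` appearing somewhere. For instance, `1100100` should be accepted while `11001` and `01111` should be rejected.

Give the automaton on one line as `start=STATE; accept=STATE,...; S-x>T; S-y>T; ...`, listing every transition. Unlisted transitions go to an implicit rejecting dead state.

Run two small machines in parallel and take their product. The first has 4 states tracking how much of the suffix `100` has currently been matched; the second has 5 states tracking whether and how much of `1001` has been seen. A product state is a pair (one from each), accepting exactly when both do.
8 states suffice.
        0   1  
>  S0   S0  S1 
   S1   S2  S1 
   S2   S3  S1 
   S3   S0  S4 
   S4   S5  S4 
   S5   S6  S4 
 * S6   S7  S4 
   S7   S7  S4 
(> = start, * = accepting)

start=S0; accept=S6; S0-0>S0; S0-1>S1; S1-0>S2; S1-1>S1; S2-0>S3; S2-1>S1; S3-0>S0; S3-1>S4; S4-0>S5; S4-1>S4; S5-0>S6; S5-1>S4; S6-0>S7; S6-1>S4; S7-0>S7; S7-1>S4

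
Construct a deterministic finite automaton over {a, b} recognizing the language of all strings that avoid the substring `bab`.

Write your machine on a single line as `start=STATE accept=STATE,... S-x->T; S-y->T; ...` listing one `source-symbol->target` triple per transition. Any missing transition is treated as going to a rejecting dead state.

Track partial matches of the forbidden pattern `bab`. State s3 is a dead state reached once `bab` has occurred; every other state accepts. s0 means no part of `bab` is currently matched.
A 4-state machine:
        a   b  
>* s0   s0  s1 
 * s1   s2  s1 
 * s2   s0  s3 
   s3   s3  s3 
(> = start, * = accepting)

start=s0; accept=s0,s1,s2; s0-a->s0; s0-b->s1; s1-a->s2; s1-b->s1; s2-a->s0; s2-b->s3; s3-a->s3; s3-b->s3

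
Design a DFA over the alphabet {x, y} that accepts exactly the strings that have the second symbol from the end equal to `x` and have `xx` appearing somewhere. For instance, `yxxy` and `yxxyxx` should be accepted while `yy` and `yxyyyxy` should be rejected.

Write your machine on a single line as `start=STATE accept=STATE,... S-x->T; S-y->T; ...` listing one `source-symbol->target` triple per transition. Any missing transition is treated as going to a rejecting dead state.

start=S0; accept=S2,S3; S0-x->S1; S0-y->S0; S1-x->S2; S1-y->S0; S2-x->S2; S2-y->S3; S3-x->S4; S3-y->S5; S4-x->S2; S4-y->S3; S5-x->S4; S5-y->S5

Run two small machines in parallel and take their product. One (7 states) tracks the last 2 symbols read; the other (3 states) tracks whether and how much of `xx` has been seen. Each combined state is a pair, one component from each; accept when both components accept. Minimizing collapses redundant product states.
With 6 states:
        x   y  
>  S0   S1  S0 
   S1   S2  S0 
 * S2   S2  S3 
 * S3   S4  S5 
   S4   S2  S3 
   S5   S4  S5 
(> = start, * = accepting)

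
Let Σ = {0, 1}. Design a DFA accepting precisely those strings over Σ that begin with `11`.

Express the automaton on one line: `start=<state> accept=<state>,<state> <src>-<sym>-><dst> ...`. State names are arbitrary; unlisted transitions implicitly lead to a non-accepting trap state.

Walk along `11` while the input agrees: from q0 take `1` to q1, and so on. Any deviation drops to the rejecting sink q3. Once q2 is reached the prefix is confirmed and every continuation is accepted.
        0   1  
>  q0   q3  q1 
   q1   q3  q2 
 * q2   q2  q2 
   q3   q3  q3 
(> = start, * = accepting)

start=q0 accept=q2 q0-0->q3 q0-1->q1 q1-0->q3 q1-1->q2 q2-0->q2 q2-1->q2 q3-0->q3 q3-1->q3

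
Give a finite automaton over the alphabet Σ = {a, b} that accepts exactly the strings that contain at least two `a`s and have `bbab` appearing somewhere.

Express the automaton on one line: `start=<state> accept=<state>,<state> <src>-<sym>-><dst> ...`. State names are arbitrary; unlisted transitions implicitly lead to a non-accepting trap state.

Build one automaton per condition and run them in lockstep. One (4 states) tracks the count of `a`s, saturating at 3; the other (5 states) tracks whether and how much of `bbab` has been seen. Each combined state is a pair, one component from each; accept when both components accept. Minimizing collapses redundant product states.
        a   b  
>  S0   S1  S2 
   S1   S1  S3 
   S2   S1  S4 
   S3   S1  S5 
   S4   S6  S4 
   S5   S7  S5 
   S6   S1  S8 
   S7   S1  S9 
   S8   S9  S8 
 * S9   S9  S9 
(> = start, * = accepting)

start=S0 accept=S9 S0-a->S1 S0-b->S2 S1-a->S1 S1-b->S3 S2-a->S1 S2-b->S4 S3-a->S1 S3-b->S5 S4-a->S6 S4-b->S4 S5-a->S7 S5-b->S5 S6-a->S1 S6-b->S8 S7-a->S1 S7-b->S9 S8-a->S9 S8-b->S8 S9-a->S9 S9-b->S9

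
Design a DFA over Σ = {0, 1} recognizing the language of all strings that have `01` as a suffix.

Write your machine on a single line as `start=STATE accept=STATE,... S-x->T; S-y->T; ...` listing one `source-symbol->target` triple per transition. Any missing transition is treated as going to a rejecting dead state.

Let each state record the length of the longest suffix of the input read so far that is also a prefix of `01`. S1 means the last symbol is `0`; S2 means the last 2 symbols are `01`. Accept only at S2, where the string currently ends in `01`.
With 3 states:
        0   1  
>  S0   S1  S0 
   S1   S1  S2 
 * S2   S1  S0 
(> = start, * = accepting)

start=S0; accept=S2; S0-0->S1; S0-1->S0; S1-0->S1; S1-1->S2; S2-0->S1; S2-1->S0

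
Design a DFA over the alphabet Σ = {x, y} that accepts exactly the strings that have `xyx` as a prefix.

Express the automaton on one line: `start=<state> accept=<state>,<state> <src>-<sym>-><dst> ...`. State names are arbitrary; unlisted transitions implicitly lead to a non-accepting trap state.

start=q0 accept=q3 q0-x->q1 q0-y->q4 q1-x->q4 q1-y->q2 q2-x->q3 q2-y->q4 q3-x->q3 q3-y->q3 q4-x->q4 q4-y->q4

Walk along `xyx` while the input agrees: from q0 take `x` to q1, and so on. Any deviation drops to the rejecting sink q4. Once q3 is reached the prefix is confirmed and every continuation is accepted.
With 5 states:
        x   y  
>  q0   q1  q4 
   q1   q4  q2 
   q2   q3  q4 
 * q3   q3  q3 
   q4   q4  q4 
(> = start, * = accepting)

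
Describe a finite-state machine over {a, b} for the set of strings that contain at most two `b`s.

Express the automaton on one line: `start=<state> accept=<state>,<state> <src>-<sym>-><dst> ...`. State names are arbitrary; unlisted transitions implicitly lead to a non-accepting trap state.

start=s0 accept=s0,s1,s2 s0-a->s0 s0-b->s1 s1-a->s1 s1-b->s2 s2-a->s2 s2-b->s3 s3-a->s3 s3-b->s3

Only the number of `b`s matters, and only up to 3. Make a chain s0 → s1 → s2 → s3 advanced by each `b` (with s3 absorbing); every other symbol self-loops. The accepting set is {s0, s1, s2}.
4 states suffice.
        a   b  
>* s0   s0  s1 
 * s1   s1  s2 
 * s2   s2  s3 
   s3   s3  s3 
(> = start, * = accepting)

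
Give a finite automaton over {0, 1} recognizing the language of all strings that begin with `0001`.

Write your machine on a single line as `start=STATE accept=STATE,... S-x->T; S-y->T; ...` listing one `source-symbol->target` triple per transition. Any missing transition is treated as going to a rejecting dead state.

start=q0; accept=q4; q0-0->q1; q0-1->q5; q1-0->q2; q1-1->q5; q2-0->q3; q2-1->q5; q3-0->q5; q3-1->q4; q4-0->q4; q4-1->q4; q5-0->q5; q5-1->q5

Walk along `0001` while the input agrees: from q0 take `0` to q1, and so on. Any deviation drops to the rejecting sink q5. Once q4 is reached the prefix is confirmed and every continuation is accepted.
6 states suffice.
        0   1  
>  q0   q1  q5 
   q1   q2  q5 
   q2   q3  q5 
   q3   q5  q4 
 * q4   q4  q4 
   q5   q5  q5 
(> = start, * = accepting)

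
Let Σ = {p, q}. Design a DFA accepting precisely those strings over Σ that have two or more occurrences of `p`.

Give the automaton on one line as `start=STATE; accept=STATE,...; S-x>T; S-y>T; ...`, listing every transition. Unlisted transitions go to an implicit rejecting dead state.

Only the number of `p`s matters, and only up to 3. Make a chain A → B → C → D advanced by each `p` (with D absorbing); every other symbol self-loops. The accepting set is {C, D}.
4 states suffice.
       p  q 
>  A   B  A 
   B   C  B 
 * C   D  C 
 * D   D  D 
(> = start, * = accepting)

start=A; accept=C,D; A-p>B; A-q>A; B-p>C; B-q>B; C-p>D; C-q>C; D-p>D; D-q>D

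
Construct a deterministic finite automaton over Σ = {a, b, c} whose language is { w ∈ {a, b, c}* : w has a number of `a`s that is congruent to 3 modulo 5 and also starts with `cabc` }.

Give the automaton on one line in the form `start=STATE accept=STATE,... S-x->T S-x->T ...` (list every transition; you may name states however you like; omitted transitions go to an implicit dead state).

Run two small machines in parallel and take their product. One (5 states) tracks the count of `a`s modulo 5; the other (6 states) tracks whether the input so far still matches the prefix `cabc`. Each combined state is a pair, one component from each; accept when both components accept.
14 states suffice.
          a    b    c  
>  s0     s1   s2   s3 
   s1     s4   s1   s1 
   s2     s1   s2   s2 
   s3     s5   s2   s2 
   s4     s6   s4   s4 
   s5     s4   s7   s1 
   s6     s8   s6   s6 
   s7     s4   s1   s9 
   s8     s2   s8   s8 
   s9    s10   s9   s9 
   s10   s11  s10  s10 
 * s11   s12  s11  s11 
   s12   s13  s12  s12 
   s13    s9  s13  s13 
(> = start, * = accepting)

start=s0 accept=s11 s0-a->s1 s0-b->s2 s0-c->s3 s1-a->s4 s1-b->s1 s1-c->s1 s2-a->s1 s2-b->s2 s2-c->s2 s3-a->s5 s3-b->s2 s3-c->s2 s4-a->s6 s4-b->s4 s4-c->s4 s5-a->s4 s5-b->s7 s5-c->s1 s6-a->s8 s6-b->s6 s6-c->s6 s7-a->s4 s7-b->s1 s7-c->s9 s8-a->s2 s8-b->s8 s8-c->s8 s9-a->s10 s9-b->s9 s9-c->s9 s10-a->s11 s10-b->s10 s10-c->s10 s11-a->s12 s11-b->s11 s11-c->s11 s12-a->s13 s12-b->s12 s12-c->s12 s13-a->s9 s13-b->s13 s13-c->s13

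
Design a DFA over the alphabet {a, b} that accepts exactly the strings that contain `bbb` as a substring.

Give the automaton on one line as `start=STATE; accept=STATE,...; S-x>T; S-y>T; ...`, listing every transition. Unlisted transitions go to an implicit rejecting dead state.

start=s0; accept=s3; s0-a>s0; s0-b>s1; s1-a>s0; s1-b>s2; s2-a>s0; s2-b>s3; s3-a>s3; s3-b>s3

Track how much of `bbb` has been matched so far: state s0 is no progress, s3 is the absorbing accept state reached once `bbb` has occurred. Intermediate states record partial matches; on a mismatch, fall back to the longest reusable overlap.
4 states suffice.
        a   b  
>  s0   s0  s1 
   s1   s0  s2 
   s2   s0  s3 
 * s3   s3  s3 
(> = start, * = accepting)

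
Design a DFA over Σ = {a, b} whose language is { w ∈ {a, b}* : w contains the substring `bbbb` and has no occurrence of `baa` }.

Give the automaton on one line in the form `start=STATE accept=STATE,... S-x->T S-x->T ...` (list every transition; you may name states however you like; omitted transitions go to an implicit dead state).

Run two small machines in parallel and take their product. The first has 5 states tracking whether and how much of `bbbb` has been seen; the second has 4 states tracking partial matches of the forbidden pattern `baa`. A product state is a pair (one from each), accepting exactly when both do.
          a    b  
>  S0     S0   S1 
   S1     S2   S3 
   S2     S4   S1 
   S3     S2   S5 
   S4     S4   S6 
   S5     S2   S7 
   S6     S4   S8 
 * S7     S9   S7 
   S8     S4  S10 
 * S9    S11   S7 
   S10    S4  S11 
   S11   S11  S11 
(> = start, * = accepting)

start=S0 accept=S7,S9 S0-a->S0 S0-b->S1 S1-a->S2 S1-b->S3 S2-a->S4 S2-b->S1 S3-a->S2 S3-b->S5 S4-a->S4 S4-b->S6 S5-a->S2 S5-b->S7 S6-a->S4 S6-b->S8 S7-a->S9 S7-b->S7 S8-a->S4 S8-b->S10 S9-a->S11 S9-b->S7 S10-a->S4 S10-b->S11 S11-a->S11 S11-b->S11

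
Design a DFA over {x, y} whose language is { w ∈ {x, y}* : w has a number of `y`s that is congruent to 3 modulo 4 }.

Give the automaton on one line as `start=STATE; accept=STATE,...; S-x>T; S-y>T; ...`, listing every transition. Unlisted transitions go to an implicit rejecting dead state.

The only thing that matters is how many `y`s have appeared, reduced mod 4. Use one state per residue: S0 for 0, …, S3 for 3. Reading `y` moves to the next residue; anything else stays put. S3 is accepting.
        x   y  
>  S0   S0  S1 
   S1   S1  S2 
   S2   S2  S3 
 * S3   S3  S0 
(> = start, * = accepting)

start=S0; accept=S3; S0-x>S0; S0-y>S1; S1-x>S1; S1-y>S2; S2-x>S2; S2-y>S3; S3-x>S3; S3-y>S0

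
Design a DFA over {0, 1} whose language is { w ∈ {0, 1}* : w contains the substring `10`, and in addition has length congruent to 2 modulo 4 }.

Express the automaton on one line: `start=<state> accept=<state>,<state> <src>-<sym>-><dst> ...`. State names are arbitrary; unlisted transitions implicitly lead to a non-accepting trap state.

Run two small machines in parallel and take their product. One (3 states) tracks whether and how much of `10` has been seen; the other (4 states) tracks the input length modulo 4. Each combined state is a pair, one component from each; accept when both components accept.
12 states suffice.
       0  1 
>  A   B  C 
   B   D  E 
   C   F  E 
   D   G  H 
   E   I  H 
 * F   I  I 
   G   A  J 
   H   K  J 
   I   K  K 
   J   L  C 
   K   L  L 
   L   F  F 
(> = start, * = accepting)

start=A accept=F A-0->B A-1->C B-0->D B-1->E C-0->F C-1->E D-0->G D-1->H E-0->I E-1->H F-0->I F-1->I G-0->A G-1->J H-0->K H-1->J I-0->K I-1->K J-0->L J-1->C K-0->L K-1->L L-0->F L-1->F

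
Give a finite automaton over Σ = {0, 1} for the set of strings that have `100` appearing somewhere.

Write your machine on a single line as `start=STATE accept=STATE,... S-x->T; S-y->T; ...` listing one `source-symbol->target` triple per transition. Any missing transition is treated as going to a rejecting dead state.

States S0..S2 record the length of the longest prefix of `100` that matches the current input suffix. Reaching S3 means `100` has been seen, and we stay there forever. Accept from S3.
4 states suffice.
        0   1  
>  S0   S0  S1 
   S1   S2  S1 
   S2   S3  S1 
 * S3   S3  S3 
(> = start, * = accepting)

start=S0; accept=S3; S0-0->S0; S0-1->S1; S1-0->S2; S1-1->S1; S2-0->S3; S2-1->S1; S3-0->S3; S3-1->S3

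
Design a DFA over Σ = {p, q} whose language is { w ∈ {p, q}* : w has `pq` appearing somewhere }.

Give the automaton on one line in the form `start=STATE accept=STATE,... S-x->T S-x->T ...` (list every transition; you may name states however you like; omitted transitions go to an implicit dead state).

start=S0 accept=S2 S0-p->S1 S0-q->S0 S1-p->S1 S1-q->S2 S2-p->S2 S2-q->S2

Track how much of `pq` has been matched so far: state S0 is no progress, S2 is the absorbing accept state reached once `pq` has occurred. Intermediate states record partial matches; on a mismatch, fall back to the longest reusable overlap.
        p   q  
>  S0   S1  S0 
   S1   S1  S2 
 * S2   S2  S2 
(> = start, * = accepting)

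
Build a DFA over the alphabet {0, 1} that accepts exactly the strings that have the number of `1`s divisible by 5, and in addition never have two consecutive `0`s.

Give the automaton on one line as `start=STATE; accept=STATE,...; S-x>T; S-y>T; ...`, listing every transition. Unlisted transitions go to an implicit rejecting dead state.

Run two small machines in parallel and take their product. The first has 5 states tracking the count of `1`s modulo 5; the second has 3 states tracking partial matches of the forbidden pattern `00`. A product state is a pair (one from each), accepting exactly when both do.
15 states suffice.
          0    1  
>* S0     S1   S2 
 * S1     S3   S2 
   S2     S4   S5 
   S3     S3   S6 
   S4     S6   S5 
   S5     S7   S8 
   S6     S6   S9 
   S7     S9   S8 
   S8    S10  S11 
   S9     S9  S12 
   S10   S12  S11 
   S11   S13   S0 
   S12   S12  S14 
   S13   S14   S0 
   S14   S14   S3 
(> = start, * = accepting)

start=S0; accept=S0,S1; S0-0>S1; S0-1>S2; S1-0>S3; S1-1>S2; S2-0>S4; S2-1>S5; S3-0>S3; S3-1>S6; S4-0>S6; S4-1>S5; S5-0>S7; S5-1>S8; S6-0>S6; S6-1>S9; S7-0>S9; S7-1>S8; S8-0>S10; S8-1>S11; S9-0>S9; S9-1>S12; S10-0>S12; S10-1>S11; S11-0>S13; S11-1>S0; S12-0>S12; S12-1>S14; S13-0>S14; S13-1>S0; S14-0>S14; S14-1>S3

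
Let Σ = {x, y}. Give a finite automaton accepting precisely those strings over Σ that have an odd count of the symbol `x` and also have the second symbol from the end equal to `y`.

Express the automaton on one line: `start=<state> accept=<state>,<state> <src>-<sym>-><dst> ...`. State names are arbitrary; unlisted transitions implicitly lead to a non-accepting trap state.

start=s0 accept=s5,s10 s0-x->s1 s0-y->s2 s1-x->s3 s1-y->s4 s2-x->s5 s2-y->s6 s3-x->s7 s3-y->s8 s4-x->s9 s4-y->s10 s5-x->s3 s5-y->s4 s6-x->s5 s6-y->s6 s7-x->s3 s7-y->s4 s8-x->s5 s8-y->s6 s9-x->s7 s9-y->s8 s10-x->s9 s10-y->s10

Build one automaton per condition and run them in lockstep. The first has 2 states tracking the count of `x`s modulo 2; the second has 7 states tracking the last 2 symbols read. A product state is a pair (one from each), accepting exactly when both do.
With 11 states:
          x    y  
>  s0     s1   s2 
   s1     s3   s4 
   s2     s5   s6 
   s3     s7   s8 
   s4     s9  s10 
 * s5     s3   s4 
   s6     s5   s6 
   s7     s3   s4 
   s8     s5   s6 
   s9     s7   s8 
 * s10    s9  s10 
(> = start, * = accepting)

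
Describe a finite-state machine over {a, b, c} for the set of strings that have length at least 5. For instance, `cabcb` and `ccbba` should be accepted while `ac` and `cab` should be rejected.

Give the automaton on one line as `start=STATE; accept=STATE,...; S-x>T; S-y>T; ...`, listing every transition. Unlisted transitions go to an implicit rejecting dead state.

start=S0; accept=S5,S6; S0-a>S1; S0-b>S1; S0-c>S1; S1-a>S2; S1-b>S2; S1-c>S2; S2-a>S3; S2-b>S3; S2-c>S3; S3-a>S4; S3-b>S4; S3-c>S4; S4-a>S5; S4-b>S5; S4-c>S5; S5-a>S6; S5-b>S6; S5-c>S6; S6-a>S6; S6-b>S6; S6-c>S6

We only need to distinguish lengths 0, 1, …, 5, and '>5'. Chain S0 → S1 → S2 → S3 → S4 → S5 → S6 on every symbol, with S6 looping. Accepting states: {S5, S6}.
A 7-state machine:
        a   b   c  
>  S0   S1  S1  S1 
   S1   S2  S2  S2 
   S2   S3  S3  S3 
   S3   S4  S4  S4 
   S4   S5  S5  S5 
 * S5   S6  S6  S6 
 * S6   S6  S6  S6 
(> = start, * = accepting)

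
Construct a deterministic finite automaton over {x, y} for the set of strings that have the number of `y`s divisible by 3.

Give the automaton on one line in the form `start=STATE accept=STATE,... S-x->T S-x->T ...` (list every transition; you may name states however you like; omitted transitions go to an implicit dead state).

The only thing that matters is how many `y`s have appeared, reduced mod 3. Use one state per residue: S0 for 0, …, S2 for 2. Reading `y` moves to the next residue; anything else stays put. S0 is accepting.
With 3 states:
        x   y  
>* S0   S0  S1 
   S1   S1  S2 
   S2   S2  S0 
(> = start, * = accepting)

start=S0 accept=S0 S0-x->S0 S0-y->S1 S1-x->S1 S1-y->S2 S2-x->S2 S2-y->S0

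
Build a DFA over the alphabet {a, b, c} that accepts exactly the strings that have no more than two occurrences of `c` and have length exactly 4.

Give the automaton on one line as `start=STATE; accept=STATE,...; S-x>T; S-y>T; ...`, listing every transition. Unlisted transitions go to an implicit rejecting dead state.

start=S0; accept=S10,S11,S12; S0-a>S1; S0-b>S1; S0-c>S2; S1-a>S3; S1-b>S3; S1-c>S4; S2-a>S4; S2-b>S4; S2-c>S5; S3-a>S6; S3-b>S6; S3-c>S7; S4-a>S7; S4-b>S7; S4-c>S8; S5-a>S8; S5-b>S8; S5-c>S9; S6-a>S10; S6-b>S10; S6-c>S11; S7-a>S11; S7-b>S11; S7-c>S12; S8-a>S12; S8-b>S12; S8-c>S13; S9-a>S13; S9-b>S13; S9-c>S13; S10-a>S14; S10-b>S14; S10-c>S15; S11-a>S15; S11-b>S15; S11-c>S16; S12-a>S16; S12-b>S16; S12-c>S17; S13-a>S17; S13-b>S17; S13-c>S17; S14-a>S14; S14-b>S14; S14-c>S15; S15-a>S15; S15-b>S15; S15-c>S16; S16-a>S16; S16-b>S16; S16-c>S17; S17-a>S17; S17-b>S17; S17-c>S17

Handle the two conditions separately and then intersect. The first has 4 states tracking the count of `c`s, saturating at 3; the second has 6 states tracking the input length, saturating at 5. A product state is a pair (one from each), accepting exactly when both do.
An 18-state machine:
          a    b    c  
>  S0     S1   S1   S2 
   S1     S3   S3   S4 
   S2     S4   S4   S5 
   S3     S6   S6   S7 
   S4     S7   S7   S8 
   S5     S8   S8   S9 
   S6    S10  S10  S11 
   S7    S11  S11  S12 
   S8    S12  S12  S13 
   S9    S13  S13  S13 
 * S10   S14  S14  S15 
 * S11   S15  S15  S16 
 * S12   S16  S16  S17 
   S13   S17  S17  S17 
   S14   S14  S14  S15 
   S15   S15  S15  S16 
   S16   S16  S16  S17 
   S17   S17  S17  S17 
(> = start, * = accepting)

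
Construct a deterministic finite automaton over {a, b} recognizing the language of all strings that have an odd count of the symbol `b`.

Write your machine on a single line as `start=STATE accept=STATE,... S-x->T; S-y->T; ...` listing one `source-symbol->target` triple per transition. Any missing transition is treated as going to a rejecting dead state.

start=S0; accept=S1; S0-a->S0; S0-b->S1; S1-a->S1; S1-b->S0

The only thing that matters is how many `b`s have appeared, reduced mod 2. Use one state per residue: S0 for 0, …, S1 for 1. Reading `b` moves to the next residue; anything else stays put. S1 is accepting.
        a   b  
>  S0   S0  S1 
 * S1   S1  S0 
(> = start, * = accepting)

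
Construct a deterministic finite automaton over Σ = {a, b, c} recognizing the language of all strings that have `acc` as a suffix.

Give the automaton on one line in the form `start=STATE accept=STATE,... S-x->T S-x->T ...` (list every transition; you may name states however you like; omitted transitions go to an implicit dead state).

start=q0 accept=q3 q0-a->q1 q0-b->q0 q0-c->q0 q1-a->q1 q1-b->q0 q1-c->q2 q2-a->q1 q2-b->q0 q2-c->q3 q3-a->q1 q3-b->q0 q3-c->q0

Remember how much of `acc` the current input suffix matches. State q0 means no match yet; q1 means the last symbol is `a`; q2 means the last 2 symbols are `ac`; q3 means the last 3 symbols are `acc`. Only q3 accepts. On a mismatch, fall back to the longest proper suffix that is still a prefix of `acc`.
A 4-state machine:
        a   b   c  
>  q0   q1  q0  q0 
   q1   q1  q0  q2 
   q2   q1  q0  q3 
 * q3   q1  q0  q0 
(> = start, * = accepting)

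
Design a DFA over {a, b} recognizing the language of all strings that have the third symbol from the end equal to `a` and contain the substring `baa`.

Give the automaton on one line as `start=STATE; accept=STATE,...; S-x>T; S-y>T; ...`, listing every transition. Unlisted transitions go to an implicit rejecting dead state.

start=s0; accept=s4,s5,s6,s7; s0-a>s0; s0-b>s1; s1-a>s2; s1-b>s1; s2-a>s3; s2-b>s1; s3-a>s4; s3-b>s5; s4-a>s4; s4-b>s5; s5-a>s6; s5-b>s7; s6-a>s3; s6-b>s8; s7-a>s9; s7-b>s10; s8-a>s6; s8-b>s7; s9-a>s3; s9-b>s8; s10-a>s9; s10-b>s10

Run two small machines in parallel and take their product. The first has 15 states tracking the last 3 symbols read; the second has 4 states tracking whether and how much of `baa` has been seen. A product state is a pair (one from each), accepting exactly when both do. Equivalent product states are then merged.
An 11-state machine:
          a    b  
>  s0     s0   s1 
   s1     s2   s1 
   s2     s3   s1 
   s3     s4   s5 
 * s4     s4   s5 
 * s5     s6   s7 
 * s6     s3   s8 
 * s7     s9  s10 
   s8     s6   s7 
   s9     s3   s8 
   s10    s9  s10 
(> = start, * = accepting)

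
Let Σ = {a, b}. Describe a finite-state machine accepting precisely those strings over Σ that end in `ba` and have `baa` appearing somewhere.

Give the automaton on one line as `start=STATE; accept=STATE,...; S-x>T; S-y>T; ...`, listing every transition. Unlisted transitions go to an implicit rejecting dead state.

start=q0; accept=q5; q0-a>q0; q0-b>q1; q1-a>q2; q1-b>q1; q2-a>q3; q2-b>q1; q3-a>q3; q3-b>q4; q4-a>q5; q4-b>q4; q5-a>q3; q5-b>q4

Run two small machines in parallel and take their product. The first has 3 states tracking how much of the suffix `ba` has currently been matched; the second has 4 states tracking whether and how much of `baa` has been seen. A product state is a pair (one from each), accepting exactly when both do.
6 states suffice.
        a   b  
>  q0   q0  q1 
   q1   q2  q1 
   q2   q3  q1 
   q3   q3  q4 
   q4   q5  q4 
 * q5   q3  q4 
(> = start, * = accepting)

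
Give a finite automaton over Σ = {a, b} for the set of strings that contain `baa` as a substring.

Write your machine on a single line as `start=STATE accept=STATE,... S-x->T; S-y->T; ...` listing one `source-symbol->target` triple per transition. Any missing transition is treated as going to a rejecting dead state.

start=q0; accept=q3; q0-a->q0; q0-b->q1; q1-a->q2; q1-b->q1; q2-a->q3; q2-b->q1; q3-a->q3; q3-b->q3

States q0..q2 record the length of the longest prefix of `baa` that matches the current input suffix. Reaching q3 means `baa` has been seen, and we stay there forever. Accept from q3.
A 4-state machine:
        a   b  
>  q0   q0  q1 
   q1   q2  q1 
   q2   q3  q1 
 * q3   q3  q3 
(> = start, * = accepting)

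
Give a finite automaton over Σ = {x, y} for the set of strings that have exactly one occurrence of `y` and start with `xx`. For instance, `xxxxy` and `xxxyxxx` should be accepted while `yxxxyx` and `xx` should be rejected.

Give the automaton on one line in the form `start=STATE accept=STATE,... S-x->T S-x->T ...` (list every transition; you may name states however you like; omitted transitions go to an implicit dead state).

start=q0 accept=q4 q0-x->q1 q0-y->q2 q1-x->q3 q1-y->q2 q2-x->q2 q2-y->q2 q3-x->q3 q3-y->q4 q4-x->q4 q4-y->q2

Run two small machines in parallel and take their product. The first has 3 states tracking the count of `y`s, saturating at 2; the second has 4 states tracking whether the input so far still matches the prefix `xx`. A product state is a pair (one from each), accepting exactly when both do. After merging equivalent states the machine shrinks.
        x   y  
>  q0   q1  q2 
   q1   q3  q2 
   q2   q2  q2 
   q3   q3  q4 
 * q4   q4  q2 
(> = start, * = accepting)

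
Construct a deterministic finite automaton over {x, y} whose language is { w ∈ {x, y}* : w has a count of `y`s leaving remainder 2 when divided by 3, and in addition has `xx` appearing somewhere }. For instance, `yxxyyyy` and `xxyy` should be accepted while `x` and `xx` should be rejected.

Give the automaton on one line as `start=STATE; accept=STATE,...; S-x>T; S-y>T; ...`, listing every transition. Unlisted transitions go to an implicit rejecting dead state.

start=q0; accept=q8; q0-x>q1; q0-y>q2; q1-x>q3; q1-y>q2; q2-x>q4; q2-y>q5; q3-x>q3; q3-y>q6; q4-x>q6; q4-y>q5; q5-x>q7; q5-y>q0; q6-x>q6; q6-y>q8; q7-x>q8; q7-y>q0; q8-x>q8; q8-y>q3

Handle the two conditions separately and then intersect. One (3 states) tracks the count of `y`s modulo 3; the other (3 states) tracks whether and how much of `xx` has been seen. Each combined state is a pair, one component from each; accept when both components accept.
        x   y  
>  q0   q1  q2 
   q1   q3  q2 
   q2   q4  q5 
   q3   q3  q6 
   q4   q6  q5 
   q5   q7  q0 
   q6   q6  q8 
   q7   q8  q0 
 * q8   q8  q3 
(> = start, * = accepting)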